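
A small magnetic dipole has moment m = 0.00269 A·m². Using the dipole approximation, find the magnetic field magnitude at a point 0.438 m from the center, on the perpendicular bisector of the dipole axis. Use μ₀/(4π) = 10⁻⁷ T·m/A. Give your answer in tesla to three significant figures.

In the equatorial plane B = (μ₀/4π)·m/r³ (half the axial value).
B = (10⁻⁷)·(0.00269) / (0.438)³ = 3.201×10⁻⁹ T.

B ≈ 3.20×10⁻⁹ T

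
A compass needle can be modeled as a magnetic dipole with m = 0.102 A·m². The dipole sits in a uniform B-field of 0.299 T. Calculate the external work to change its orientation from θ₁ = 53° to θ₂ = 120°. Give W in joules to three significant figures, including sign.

W_ext = ΔU = −mB cosθ₂ + mB cosθ₁ = mB(cosθ₁ − cosθ₂).
W = (0.102)(0.299)·(cos53° − cos120°) = (0.03050)·(+1.1018) = 0.03360 J.

W ≈ 0.0336 J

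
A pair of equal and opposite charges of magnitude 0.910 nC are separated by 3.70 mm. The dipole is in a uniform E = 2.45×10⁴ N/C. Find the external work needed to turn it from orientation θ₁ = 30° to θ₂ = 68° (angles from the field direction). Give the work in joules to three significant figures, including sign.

Dipole moment p = qd = (9.10×10⁻¹⁰ C)(0.00370 m) = 3.367×10⁻¹² C·m.
W_ext = ΔU = U(θ₂) − U(θ₁) = −pE cosθ₂ − (−pE cosθ₁) = pE(cosθ₁ − cosθ₂).
W = (3.367×10⁻¹²)(2.45×10⁴)·(cos30° − cos68°) = (8.249×10⁻⁸)·(+0.4914) = 4.054×10⁻⁸ J.

W ≈ 4.05×10⁻⁸ J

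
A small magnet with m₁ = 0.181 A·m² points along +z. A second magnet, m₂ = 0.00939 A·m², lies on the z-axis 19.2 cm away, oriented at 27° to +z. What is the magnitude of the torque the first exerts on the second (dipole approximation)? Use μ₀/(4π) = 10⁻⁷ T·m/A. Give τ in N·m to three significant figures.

τ ≈ 2.18×10⁻⁸ N·m

Dipole B is on the axis of dipole A, so B₁ there is axial: B₁ = (μ₀/4π)·2m₁/r³ along +z.
B₁ = 2(10⁻⁷)(0.181)/(0.192)³ = 5.115×10⁻⁶ T.
τ = m₂ B₁ sinθ.
τ = (0.00939)(5.115×10⁻⁶)·sin27° = 2.180×10⁻⁸ N·m.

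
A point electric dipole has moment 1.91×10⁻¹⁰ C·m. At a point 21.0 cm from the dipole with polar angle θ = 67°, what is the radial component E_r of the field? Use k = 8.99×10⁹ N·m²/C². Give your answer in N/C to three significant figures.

E_r ≈ 145 N/C

For a dipole, E_r = (2kp cosθ)/r³.
kp/r³ = (8.99×10⁹)(1.91×10⁻¹⁰)/(0.210)³ = 185.4 N/C.
E_r = 2·185.4·cos67° = 144.9 N/C.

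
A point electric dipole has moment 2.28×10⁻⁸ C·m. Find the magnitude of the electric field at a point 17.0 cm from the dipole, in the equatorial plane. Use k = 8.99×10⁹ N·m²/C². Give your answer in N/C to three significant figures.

In the equatorial plane E = kp/r³.
E = (8.99×10⁹)(2.28×10⁻⁸) / (0.170)³ = 4.172×10⁴ N/C.

E ≈ 4.17×10⁴ N/C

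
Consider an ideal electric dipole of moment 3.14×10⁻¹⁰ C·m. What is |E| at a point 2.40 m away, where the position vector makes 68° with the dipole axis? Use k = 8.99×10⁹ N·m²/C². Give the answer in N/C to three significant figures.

E ≈ 0.243 N/C

At angle θ the dipole field magnitude is E = (kp/r³)·√(1 + 3cos²θ).
kp/r³ = (8.99×10⁹)(3.14×10⁻¹⁰) / (2.40)³ = 0.2042 N/C.
√(1 + 3cos²68°) = √(1 + 3·0.1403) = √1.4210 ≈ 1.1921.
E ≈ 0.2042 × 1.192 = 0.2434 N/C.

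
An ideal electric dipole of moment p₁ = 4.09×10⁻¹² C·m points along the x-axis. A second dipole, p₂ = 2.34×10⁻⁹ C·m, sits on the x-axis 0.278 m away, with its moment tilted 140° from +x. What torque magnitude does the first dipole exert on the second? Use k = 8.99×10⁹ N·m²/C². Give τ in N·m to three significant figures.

τ ≈ 5.15×10⁻⁹ N·m

The second dipole sits on the axis of the first, so the field there is axial: E₁ = 2kp₁/r³ along +x.
E₁ = 2(8.99×10⁹)(4.09×10⁻¹²)/(0.278)³ = 3.423 N/C.
Torque on the second dipole: τ = p₂ E₁ sinθ.
τ = (2.34×10⁻⁹)(3.423)·sin140° = 5.148×10⁻⁹ N·m.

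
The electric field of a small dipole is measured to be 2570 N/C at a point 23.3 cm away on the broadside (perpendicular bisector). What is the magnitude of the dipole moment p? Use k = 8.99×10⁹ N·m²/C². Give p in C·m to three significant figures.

In the equatorial plane E = kp/r³, so p = Er³/(k).
p = (2570)·(0.233)³ / (8.99×10⁹) = 3.616×10⁻⁹ C·m.

p ≈ 3.62×10⁻⁹ C·m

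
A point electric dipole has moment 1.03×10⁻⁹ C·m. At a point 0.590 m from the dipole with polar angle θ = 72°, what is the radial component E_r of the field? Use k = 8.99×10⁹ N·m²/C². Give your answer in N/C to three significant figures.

E_r ≈ 27.9 N/C

For a dipole, E_r = (2kp cosθ)/r³.
kp/r³ = (8.99×10⁹)(1.03×10⁻⁹)/(0.590)³ = 45.09 N/C.
E_r = 2·45.09·cos72° = 27.86 N/C.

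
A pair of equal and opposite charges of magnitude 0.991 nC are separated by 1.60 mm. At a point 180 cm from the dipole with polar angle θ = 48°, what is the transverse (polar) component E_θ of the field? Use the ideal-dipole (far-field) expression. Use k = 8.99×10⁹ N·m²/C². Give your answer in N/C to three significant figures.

E_θ ≈ 0.00182 N/C

Dipole moment p = qd = (9.91×10⁻¹⁰ C)(0.00160 m) = 1.586×10⁻¹² C·m.
For a dipole, E_θ = (kp sinθ)/r³.
kp/r³ = (8.99×10⁹)(1.586×10⁻¹²)/(1.80)³ = 0.002445 N/C.
E_θ = 0.002445·sin48° = 0.001817 N/C.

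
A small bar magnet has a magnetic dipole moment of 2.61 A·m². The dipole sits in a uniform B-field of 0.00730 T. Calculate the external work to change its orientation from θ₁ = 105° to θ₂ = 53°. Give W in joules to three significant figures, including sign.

W ≈ -0.0164 J

W_ext = ΔU = −mB cosθ₂ + mB cosθ₁ = mB(cosθ₁ − cosθ₂).
W = (2.61)(0.00730)·(cos105° − cos53°) = (0.01905)·(-0.8606) = -0.01640 J.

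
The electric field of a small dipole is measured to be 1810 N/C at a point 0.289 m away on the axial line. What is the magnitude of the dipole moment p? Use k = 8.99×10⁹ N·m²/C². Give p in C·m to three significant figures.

p ≈ 2.43×10⁻⁹ C·m

On axis E = 2kp/r³, so p = Er³/(2k).
p = (1810)·(0.289)³ / (2·8.99×10⁹) = 2.430×10⁻⁹ C·m.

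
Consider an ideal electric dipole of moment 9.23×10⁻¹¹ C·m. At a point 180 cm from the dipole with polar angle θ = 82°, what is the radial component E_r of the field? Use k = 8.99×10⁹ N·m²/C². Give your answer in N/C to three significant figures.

For a dipole, E_r = (2kp cosθ)/r³.
kp/r³ = (8.99×10⁹)(9.23×10⁻¹¹)/(1.80)³ = 0.1423 N/C.
E_r = 2·0.1423·cos82° = 0.03960 N/C.

E_r ≈ 0.0396 N/C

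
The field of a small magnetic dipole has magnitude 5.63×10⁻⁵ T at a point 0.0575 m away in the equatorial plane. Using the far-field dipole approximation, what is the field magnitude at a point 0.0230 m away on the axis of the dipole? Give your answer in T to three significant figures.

Dipole fields scale as 1/r³ in the far field.
The axial field is twice the equatorial field at the same r, so the geometry factor is 2/1.
B₂ = B₁ · (2/1) · (r₁/r₂)³ = 5.63×10⁻⁵ · 2 · (0.0575/0.0230)³.
(r₁/r₂)³ = (2.5)³ = 15.62.
B₂ ≈ 0.001759 T.

B ≈ 0.00176 T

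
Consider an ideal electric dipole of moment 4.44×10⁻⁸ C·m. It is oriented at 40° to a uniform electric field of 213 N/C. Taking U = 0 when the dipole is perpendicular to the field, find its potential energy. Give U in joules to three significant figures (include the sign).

U = −p·E = −pE cosθ.
U = −(4.44×10⁻⁸)(213)·cos40° = -7.245×10⁻⁶ J.

U ≈ -7.24×10⁻⁶ J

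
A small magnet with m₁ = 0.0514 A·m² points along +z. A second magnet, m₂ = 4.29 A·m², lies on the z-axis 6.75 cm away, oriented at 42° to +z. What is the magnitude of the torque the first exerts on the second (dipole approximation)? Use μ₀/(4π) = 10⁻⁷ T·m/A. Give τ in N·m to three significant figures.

τ ≈ 9.60×10⁻⁵ N·m

Dipole B is on the axis of dipole A, so B₁ there is axial: B₁ = (μ₀/4π)·2m₁/r³ along +z.
B₁ = 2(10⁻⁷)(0.0514)/(0.0675)³ = 3.343×10⁻⁵ T.
τ = m₂ B₁ sinθ.
τ = (4.29)(3.343×10⁻⁵)·sin42° = 9.595×10⁻⁵ N·m.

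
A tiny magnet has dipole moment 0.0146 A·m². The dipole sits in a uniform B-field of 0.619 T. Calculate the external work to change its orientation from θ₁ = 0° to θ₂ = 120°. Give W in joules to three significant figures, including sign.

W_ext = ΔU = −mB cosθ₂ + mB cosθ₁ = mB(cosθ₁ − cosθ₂).
W = (0.0146)(0.619)·(cos0° − cos120°) = (0.009037)·(+1.5000) = 0.01356 J.

W ≈ 0.0136 J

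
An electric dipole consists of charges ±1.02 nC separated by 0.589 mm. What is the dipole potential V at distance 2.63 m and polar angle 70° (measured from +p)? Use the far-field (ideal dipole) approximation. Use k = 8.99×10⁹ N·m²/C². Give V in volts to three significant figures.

V ≈ 2.67×10⁻⁴ V

Dipole moment p = qd = (1.02×10⁻⁹ C)(5.89×10⁻⁴ m) = 6.008×10⁻¹³ C·m.
The dipole potential is V = kp cosθ / r².
V = (8.99×10⁹)(6.008×10⁻¹³)·cos70° / (2.63)² = 2.671×10⁻⁴ V.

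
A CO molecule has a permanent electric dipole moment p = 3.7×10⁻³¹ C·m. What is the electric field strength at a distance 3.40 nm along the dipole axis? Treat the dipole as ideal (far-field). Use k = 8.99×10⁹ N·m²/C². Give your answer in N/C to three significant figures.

On the dipole axis E = 2kp/r³.
E = 2·(8.99×10⁹)(3.70×10⁻³¹) / (3.40×10⁻⁹)³ = 1.693×10⁵ N/C.

E ≈ 1.69×10⁵ N/C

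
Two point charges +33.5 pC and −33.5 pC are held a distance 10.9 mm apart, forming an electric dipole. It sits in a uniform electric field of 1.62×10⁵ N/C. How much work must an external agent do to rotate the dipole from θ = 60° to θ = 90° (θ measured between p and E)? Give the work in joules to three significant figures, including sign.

Dipole moment p = qd = (3.35×10⁻¹¹ C)(0.0109 m) = 3.652×10⁻¹³ C·m.
W_ext = ΔU = U(θ₂) − U(θ₁) = −pE cosθ₂ − (−pE cosθ₁) = pE(cosθ₁ − cosθ₂).
W = (3.652×10⁻¹³)(1.62×10⁵)·(cos60° − cos90°) = (5.916×10⁻⁸)·(+0.5000) = 2.958×10⁻⁸ J.

W ≈ 2.96×10⁻⁸ J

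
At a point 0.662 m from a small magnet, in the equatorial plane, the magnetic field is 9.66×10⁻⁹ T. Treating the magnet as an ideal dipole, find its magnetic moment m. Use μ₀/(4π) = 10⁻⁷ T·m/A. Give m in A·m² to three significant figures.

In the equatorial plane B = (μ₀/4π)·m/r³, so m = Br³·4π/(μ₀).
m = (9.66×10⁻⁹)·(0.662)³ / (10⁻⁷) = 0.02803 A·m².

m ≈ 0.0280 A·m²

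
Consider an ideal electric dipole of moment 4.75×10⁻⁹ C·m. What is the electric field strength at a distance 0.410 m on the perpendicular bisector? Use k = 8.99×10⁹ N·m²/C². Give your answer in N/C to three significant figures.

E ≈ 620 N/C

In the equatorial plane E = kp/r³.
E = (8.99×10⁹)(4.75×10⁻⁹) / (0.410)³ = 619.6 N/C.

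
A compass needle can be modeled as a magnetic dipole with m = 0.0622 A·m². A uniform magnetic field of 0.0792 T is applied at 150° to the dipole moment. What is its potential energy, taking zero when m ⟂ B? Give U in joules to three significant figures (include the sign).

U = −m·B = −mB cosθ.
U = −(0.0622)(0.0792)·cos150° = 0.004266 J.

U ≈ 0.00427 J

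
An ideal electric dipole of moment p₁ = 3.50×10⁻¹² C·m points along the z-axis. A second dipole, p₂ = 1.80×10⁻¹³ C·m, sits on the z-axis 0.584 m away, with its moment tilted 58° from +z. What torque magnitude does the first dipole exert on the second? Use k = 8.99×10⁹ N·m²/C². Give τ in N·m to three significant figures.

The second dipole sits on the axis of the first, so the field there is axial: E₁ = 2kp₁/r³ along +z.
E₁ = 2(8.99×10⁹)(3.50×10⁻¹²)/(0.584)³ = 0.3160 N/C.
Torque on the second dipole: τ = p₂ E₁ sinθ.
τ = (1.80×10⁻¹³)(0.3160)·sin58° = 4.823×10⁻¹⁴ N·m.

τ ≈ 4.82×10⁻¹⁴ N·m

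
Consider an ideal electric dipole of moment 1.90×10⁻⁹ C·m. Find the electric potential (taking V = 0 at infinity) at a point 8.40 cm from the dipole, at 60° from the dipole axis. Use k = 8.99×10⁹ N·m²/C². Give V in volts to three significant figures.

The dipole potential is V = kp cosθ / r².
V = (8.99×10⁹)(1.90×10⁻⁹)·cos60° / (0.0840)² = 1210 V.

V ≈ 1210 V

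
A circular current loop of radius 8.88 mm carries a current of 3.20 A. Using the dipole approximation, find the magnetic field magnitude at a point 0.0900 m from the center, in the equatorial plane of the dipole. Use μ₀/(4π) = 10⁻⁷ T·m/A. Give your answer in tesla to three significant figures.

Magnetic moment m = IA = Iπa² = (3.20)·π·(0.00888)² = 7.927×10⁻⁴ A·m².
In the equatorial plane B = (μ₀/4π)·m/r³ (half the axial value).
B = (10⁻⁷)·(7.927×10⁻⁴) / (0.0900)³ = 1.087×10⁻⁷ T.

B ≈ 1.09×10⁻⁷ T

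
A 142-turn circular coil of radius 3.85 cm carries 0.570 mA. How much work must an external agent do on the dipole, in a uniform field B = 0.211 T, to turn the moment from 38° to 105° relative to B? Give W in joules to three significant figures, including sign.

W ≈ 8.33×10⁻⁵ J

m = NIA = NIπa² = 142·(5.70×10⁻⁴)·π·(0.0385)² = 3.769×10⁻⁴ A·m².
W_ext = ΔU = −mB cosθ₂ + mB cosθ₁ = mB(cosθ₁ − cosθ₂).
W = (3.769×10⁻⁴)(0.211)·(cos38° − cos105°) = (7.953×10⁻⁵)·(+1.0468) = 8.325×10⁻⁵ J.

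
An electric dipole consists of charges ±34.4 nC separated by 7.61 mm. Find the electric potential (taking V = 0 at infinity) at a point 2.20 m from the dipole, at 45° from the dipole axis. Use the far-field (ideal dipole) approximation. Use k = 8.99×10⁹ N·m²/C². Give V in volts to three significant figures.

Dipole moment p = qd = (3.44×10⁻⁸ C)(0.00761 m) = 2.618×10⁻¹⁰ C·m.
The dipole potential is V = kp cosθ / r².
V = (8.99×10⁹)(2.618×10⁻¹⁰)·cos45° / (2.20)² = 0.3438 V.

V ≈ 0.344 V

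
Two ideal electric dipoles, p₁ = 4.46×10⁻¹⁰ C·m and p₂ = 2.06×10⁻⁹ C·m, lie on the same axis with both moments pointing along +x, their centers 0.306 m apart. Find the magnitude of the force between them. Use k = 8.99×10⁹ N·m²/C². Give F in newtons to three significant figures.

On-axis field of dipole 1 at distance r: E = 2kp₁/r³. Force on dipole 2 is F = p₂·dE/dr (gradient along axis).
dE/dr = −6kp₁/r⁴, so |F| = 6kp₁p₂/r⁴ (attractive for aligned moments).
F = 6(8.99×10⁹)(4.46×10⁻¹⁰)(2.06×10⁻⁹)/(0.306)⁴ = 5.652×10⁻⁶ N.

F ≈ 5.65×10⁻⁶ N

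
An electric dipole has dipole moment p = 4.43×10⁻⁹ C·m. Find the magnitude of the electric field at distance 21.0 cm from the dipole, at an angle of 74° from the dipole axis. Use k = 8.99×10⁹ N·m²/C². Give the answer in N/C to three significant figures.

At angle θ the dipole field magnitude is E = (kp/r³)·√(1 + 3cos²θ).
kp/r³ = (8.99×10⁹)(4.43×10⁻⁹) / (0.210)³ = 4300 N/C.
√(1 + 3cos²74°) = √(1 + 3·0.0760) = √1.2279 ≈ 1.1081.
E ≈ 4300 × 1.108 = 4765 N/C.

E ≈ 4770 N/C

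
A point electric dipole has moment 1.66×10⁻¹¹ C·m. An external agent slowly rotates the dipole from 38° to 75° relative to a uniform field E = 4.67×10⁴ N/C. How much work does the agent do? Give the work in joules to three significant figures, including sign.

W_ext = ΔU = U(θ₂) − U(θ₁) = −pE cosθ₂ − (−pE cosθ₁) = pE(cosθ₁ − cosθ₂).
W = (1.66×10⁻¹¹)(4.67×10⁴)·(cos38° − cos75°) = (7.752×10⁻⁷)·(+0.5292) = 4.102×10⁻⁷ J.

W ≈ 4.10×10⁻⁷ J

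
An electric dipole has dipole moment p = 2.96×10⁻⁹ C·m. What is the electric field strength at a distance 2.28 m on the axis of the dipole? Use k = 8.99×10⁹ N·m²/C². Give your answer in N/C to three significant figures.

On the dipole axis E = 2kp/r³.
E = 2·(8.99×10⁹)(2.96×10⁻⁹) / (2.28)³ = 4.490 N/C.

E ≈ 4.49 N/C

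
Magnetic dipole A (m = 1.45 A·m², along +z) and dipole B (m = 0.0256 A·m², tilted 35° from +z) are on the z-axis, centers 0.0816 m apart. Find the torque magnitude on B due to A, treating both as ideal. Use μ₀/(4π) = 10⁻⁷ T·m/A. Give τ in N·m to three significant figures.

τ ≈ 7.84×10⁻⁶ N·m

Dipole B is on the axis of dipole A, so B₁ there is axial: B₁ = (μ₀/4π)·2m₁/r³ along +z.
B₁ = 2(10⁻⁷)(1.45)/(0.0816)³ = 5.337×10⁻⁴ T.
τ = m₂ B₁ sinθ.
τ = (0.0256)(5.337×10⁻⁴)·sin35° = 7.837×10⁻⁶ N·m.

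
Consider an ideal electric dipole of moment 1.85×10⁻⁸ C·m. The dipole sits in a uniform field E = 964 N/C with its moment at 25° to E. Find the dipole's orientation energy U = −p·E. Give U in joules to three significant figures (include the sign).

U ≈ -1.62×10⁻⁵ J

U = −p·E = −pE cosθ.
U = −(1.85×10⁻⁸)(964)·cos25° = -1.616×10⁻⁵ J.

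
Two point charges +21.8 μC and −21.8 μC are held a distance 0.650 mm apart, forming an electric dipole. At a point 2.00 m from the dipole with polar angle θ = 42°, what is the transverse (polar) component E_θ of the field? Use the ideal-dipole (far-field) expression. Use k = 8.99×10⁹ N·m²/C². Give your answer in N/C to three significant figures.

E_θ ≈ 10.7 N/C

Dipole moment p = qd = (2.18×10⁻⁵ C)(6.50×10⁻⁴ m) = 1.417×10⁻⁸ C·m.
For a dipole, E_θ = (kp sinθ)/r³.
kp/r³ = (8.99×10⁹)(1.417×10⁻⁸)/(2.00)³ = 15.92 N/C.
E_θ = 15.92·sin42° = 10.65 N/C.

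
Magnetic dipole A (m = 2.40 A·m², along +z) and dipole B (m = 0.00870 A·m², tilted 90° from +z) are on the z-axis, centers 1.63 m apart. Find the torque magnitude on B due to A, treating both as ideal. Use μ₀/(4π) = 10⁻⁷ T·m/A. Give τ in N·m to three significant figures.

τ ≈ 9.64×10⁻¹⁰ N·m

Dipole B is on the axis of dipole A, so B₁ there is axial: B₁ = (μ₀/4π)·2m₁/r³ along +z.
B₁ = 2(10⁻⁷)(2.40)/(1.63)³ = 1.108×10⁻⁷ T.
τ = m₂ B₁ sinθ.
τ = (0.00870)(1.108×10⁻⁷)·sin90° = 9.643×10⁻¹⁰ N·m.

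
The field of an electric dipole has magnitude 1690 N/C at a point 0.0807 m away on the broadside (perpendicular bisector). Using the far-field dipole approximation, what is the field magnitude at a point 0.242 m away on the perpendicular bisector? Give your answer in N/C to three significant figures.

Dipole fields scale as 1/r³ in the far field; the geometry is the same at both points.
E₂ = E₁ · (r₁/r₂)³ = 1690 · (0.0807/0.242)³.
(r₁/r₂)³ = (0.3335)³ = 0.03708.
E₂ ≈ 62.67 N/C.

E ≈ 62.7 N/C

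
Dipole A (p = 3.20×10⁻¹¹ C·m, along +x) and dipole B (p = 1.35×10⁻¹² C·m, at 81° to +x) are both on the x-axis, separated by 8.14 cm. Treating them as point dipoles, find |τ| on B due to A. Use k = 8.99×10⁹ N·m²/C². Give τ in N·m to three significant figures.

τ ≈ 1.42×10⁻⁹ N·m

The second dipole sits on the axis of the first, so the field there is axial: E₁ = 2kp₁/r³ along +x.
E₁ = 2(8.99×10⁹)(3.20×10⁻¹¹)/(0.0814)³ = 1067 N/C.
Torque on the second dipole: τ = p₂ E₁ sinθ.
τ = (1.35×10⁻¹²)(1067)·sin81° = 1.422×10⁻⁹ N·m.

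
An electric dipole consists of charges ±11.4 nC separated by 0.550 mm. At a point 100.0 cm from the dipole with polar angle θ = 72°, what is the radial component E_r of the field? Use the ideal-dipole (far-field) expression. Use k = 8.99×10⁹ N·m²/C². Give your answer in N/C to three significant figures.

E_r ≈ 0.0348 N/C

Dipole moment p = qd = (1.14×10⁻⁸ C)(5.50×10⁻⁴ m) = 6.27×10⁻¹² C·m.
For a dipole, E_r = (2kp cosθ)/r³.
kp/r³ = (8.99×10⁹)(6.27×10⁻¹²)/(1.00)³ = 0.05637 N/C.
E_r = 2·0.05637·cos72° = 0.03484 N/C.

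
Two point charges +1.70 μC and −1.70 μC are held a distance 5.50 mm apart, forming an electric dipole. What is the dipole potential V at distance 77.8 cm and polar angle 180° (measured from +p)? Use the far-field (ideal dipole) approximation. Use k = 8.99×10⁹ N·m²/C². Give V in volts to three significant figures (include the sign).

Dipole moment p = qd = (1.70×10⁻⁶ C)(0.00550 m) = 9.35×10⁻⁹ C·m.
The dipole potential is V = kp cosθ / r².
V = (8.99×10⁹)(9.35×10⁻⁹)·cos180° / (0.778)² = -138.9 V.

V ≈ -139 V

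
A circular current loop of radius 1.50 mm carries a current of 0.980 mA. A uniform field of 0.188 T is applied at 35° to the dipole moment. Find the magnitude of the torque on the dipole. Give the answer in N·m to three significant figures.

τ ≈ 7.47×10⁻¹⁰ N·m

Magnetic moment m = IA = Iπa² = (9.80×10⁻⁴)·π·(0.00150)² = 6.927×10⁻⁹ A·m².
Torque on a magnetic dipole: τ = mB sinθ.
τ = (6.927×10⁻⁹)(0.188)·sin35° = 7.470×10⁻¹⁰ N·m.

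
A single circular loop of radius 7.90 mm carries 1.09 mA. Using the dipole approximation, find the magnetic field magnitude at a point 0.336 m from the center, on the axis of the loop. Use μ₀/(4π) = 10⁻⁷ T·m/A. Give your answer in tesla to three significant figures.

Magnetic moment m = IA = Iπa² = (0.00109)·π·(0.00790)² = 2.137×10⁻⁷ A·m².
On axis B = (μ₀/4π)·2m/r³.
B = 2·(10⁻⁷)·(2.137×10⁻⁷) / (0.336)³ = 1.127×10⁻¹² T.

B ≈ 1.13×10⁻¹² T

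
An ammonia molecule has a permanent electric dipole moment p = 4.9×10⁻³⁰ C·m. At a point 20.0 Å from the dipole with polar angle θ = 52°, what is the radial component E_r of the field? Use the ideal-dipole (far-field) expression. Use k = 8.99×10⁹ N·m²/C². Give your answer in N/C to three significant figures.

For a dipole, E_r = (2kp cosθ)/r³.
kp/r³ = (8.99×10⁹)(4.90×10⁻³⁰)/(2.00×10⁻⁹)³ = 5.506×10⁶ N/C.
E_r = 2·5.506×10⁶·cos52° = 6.780×10⁶ N/C.

E_r ≈ 6.78×10⁶ N/C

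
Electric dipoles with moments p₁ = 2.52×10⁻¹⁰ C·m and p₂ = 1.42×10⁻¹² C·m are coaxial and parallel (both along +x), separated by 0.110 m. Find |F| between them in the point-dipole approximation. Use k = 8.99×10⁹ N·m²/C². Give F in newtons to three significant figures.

F ≈ 1.32×10⁻⁷ N

On-axis field of dipole 1 at distance r: E = 2kp₁/r³. Force on dipole 2 is F = p₂·dE/dr (gradient along axis).
dE/dr = −6kp₁/r⁴, so |F| = 6kp₁p₂/r⁴ (attractive for aligned moments).
F = 6(8.99×10⁹)(2.52×10⁻¹⁰)(1.42×10⁻¹²)/(0.110)⁴ = 1.318×10⁻⁷ N.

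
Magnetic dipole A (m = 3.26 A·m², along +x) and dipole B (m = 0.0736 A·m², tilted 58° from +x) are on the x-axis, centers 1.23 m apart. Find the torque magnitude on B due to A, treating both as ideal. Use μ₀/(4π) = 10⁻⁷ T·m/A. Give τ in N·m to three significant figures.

τ ≈ 2.19×10⁻⁸ N·m

Dipole B is on the axis of dipole A, so B₁ there is axial: B₁ = (μ₀/4π)·2m₁/r³ along +x.
B₁ = 2(10⁻⁷)(3.26)/(1.23)³ = 3.504×10⁻⁷ T.
τ = m₂ B₁ sinθ.
τ = (0.0736)(3.504×10⁻⁷)·sin58° = 2.187×10⁻⁸ N·m.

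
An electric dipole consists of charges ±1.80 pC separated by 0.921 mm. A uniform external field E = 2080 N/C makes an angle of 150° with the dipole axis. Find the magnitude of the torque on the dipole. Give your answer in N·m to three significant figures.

Dipole moment p = qd = (1.80×10⁻¹² C)(9.21×10⁻⁴ m) = 1.658×10⁻¹⁵ C·m.
Torque on an electric dipole: τ = pE sinθ.
τ = (1.658×10⁻¹⁵)(2080)·sin150° = 1.724×10⁻¹² N·m.

τ ≈ 1.72×10⁻¹² N·m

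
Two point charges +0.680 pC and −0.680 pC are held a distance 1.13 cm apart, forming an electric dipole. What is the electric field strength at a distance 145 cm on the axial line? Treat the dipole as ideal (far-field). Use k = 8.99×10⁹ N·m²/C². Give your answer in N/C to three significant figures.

Dipole moment p = qd = (6.80×10⁻¹³ C)(0.0113 m) = 7.684×10⁻¹⁵ C·m.
On the dipole axis E = 2kp/r³.
E = 2·(8.99×10⁹)(7.684×10⁻¹⁵) / (1.45)³ = 4.532×10⁻⁵ N/C.

E ≈ 4.53×10⁻⁵ N/C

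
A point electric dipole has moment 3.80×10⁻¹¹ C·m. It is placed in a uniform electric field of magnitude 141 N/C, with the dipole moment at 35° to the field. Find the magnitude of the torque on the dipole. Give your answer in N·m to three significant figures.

τ ≈ 3.07×10⁻⁹ N·m

Torque on an electric dipole: τ = pE sinθ.
τ = (3.80×10⁻¹¹)(141)·sin35° = 3.073×10⁻⁹ N·m.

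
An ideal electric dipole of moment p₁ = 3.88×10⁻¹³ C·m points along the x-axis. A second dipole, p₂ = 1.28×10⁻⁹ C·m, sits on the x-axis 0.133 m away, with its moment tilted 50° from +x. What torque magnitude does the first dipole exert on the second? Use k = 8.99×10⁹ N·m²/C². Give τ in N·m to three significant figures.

τ ≈ 2.91×10⁻⁹ N·m

The second dipole sits on the axis of the first, so the field there is axial: E₁ = 2kp₁/r³ along +x.
E₁ = 2(8.99×10⁹)(3.88×10⁻¹³)/(0.133)³ = 2.965 N/C.
Torque on the second dipole: τ = p₂ E₁ sinθ.
τ = (1.28×10⁻⁹)(2.965)·sin50° = 2.908×10⁻⁹ N·m.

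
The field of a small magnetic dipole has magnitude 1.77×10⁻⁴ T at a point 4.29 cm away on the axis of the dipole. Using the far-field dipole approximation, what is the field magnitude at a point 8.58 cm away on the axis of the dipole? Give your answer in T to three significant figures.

Dipole fields scale as 1/r³ in the far field; the geometry is the same at both points.
B₂ = B₁ · (r₁/r₂)³ = 1.77×10⁻⁴ · (4.29/8.58)³.
(r₁/r₂)³ = (0.5)³ = 0.125.
B₂ ≈ 2.212×10⁻⁵ T.

B ≈ 2.21×10⁻⁵ T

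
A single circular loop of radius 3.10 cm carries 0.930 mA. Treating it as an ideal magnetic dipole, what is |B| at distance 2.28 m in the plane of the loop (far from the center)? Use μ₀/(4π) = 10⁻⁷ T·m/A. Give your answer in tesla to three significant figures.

Magnetic moment m = IA = Iπa² = (9.30×10⁻⁴)·π·(0.0310)² = 2.808×10⁻⁶ A·m².
In the equatorial plane B = (μ₀/4π)·m/r³ (half the axial value).
B = (10⁻⁷)·(2.808×10⁻⁶) / (2.28)³ = 2.369×10⁻¹⁴ T.

B ≈ 2.37×10⁻¹⁴ T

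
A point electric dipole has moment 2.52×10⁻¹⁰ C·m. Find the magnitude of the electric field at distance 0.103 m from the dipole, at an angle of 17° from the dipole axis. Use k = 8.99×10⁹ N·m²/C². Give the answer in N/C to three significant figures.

At angle θ the dipole field magnitude is E = (kp/r³)·√(1 + 3cos²θ).
kp/r³ = (8.99×10⁹)(2.52×10⁻¹⁰) / (0.103)³ = 2073 N/C.
√(1 + 3cos²17°) = √(1 + 3·0.9145) = √3.7436 ≈ 1.9348.
E ≈ 2073 × 1.935 = 4011 N/C.

E ≈ 4010 N/C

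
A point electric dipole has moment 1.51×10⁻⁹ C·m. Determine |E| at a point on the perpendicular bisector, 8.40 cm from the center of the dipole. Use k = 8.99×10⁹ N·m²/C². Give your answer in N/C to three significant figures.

E ≈ 2.29×10⁴ N/C

On the perpendicular bisector E = kp/r³ (half the axial value at the same distance).
E = (8.99×10⁹)(1.51×10⁻⁹) / (0.0840)³ = 2.290×10⁴ N/C.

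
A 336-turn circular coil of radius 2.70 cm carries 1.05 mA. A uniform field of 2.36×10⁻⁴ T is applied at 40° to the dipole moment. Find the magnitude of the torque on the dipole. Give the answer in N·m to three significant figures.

m = NIA = NIπa² = 336·(0.00105)·π·(0.0270)² = 8.08×10⁻⁴ A·m².
Torque on a magnetic dipole: τ = mB sinθ.
τ = (8.08×10⁻⁴)(2.36×10⁻⁴)·sin40° = 1.226×10⁻⁷ N·m.

τ ≈ 1.23×10⁻⁷ N·m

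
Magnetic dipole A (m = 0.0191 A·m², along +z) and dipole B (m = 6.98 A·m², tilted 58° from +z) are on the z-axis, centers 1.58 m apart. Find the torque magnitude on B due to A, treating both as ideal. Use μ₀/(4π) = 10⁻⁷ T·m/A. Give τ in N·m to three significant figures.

Dipole B is on the axis of dipole A, so B₁ there is axial: B₁ = (μ₀/4π)·2m₁/r³ along +z.
B₁ = 2(10⁻⁷)(0.0191)/(1.58)³ = 9.685×10⁻¹⁰ T.
τ = m₂ B₁ sinθ.
τ = (6.98)(9.685×10⁻¹⁰)·sin58° = 5.733×10⁻⁹ N·m.

τ ≈ 5.73×10⁻⁹ N·m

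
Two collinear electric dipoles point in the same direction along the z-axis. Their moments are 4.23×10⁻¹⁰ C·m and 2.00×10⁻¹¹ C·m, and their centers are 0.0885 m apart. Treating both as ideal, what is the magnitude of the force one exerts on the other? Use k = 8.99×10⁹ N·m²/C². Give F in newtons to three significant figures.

On-axis field of dipole 1 at distance r: E = 2kp₁/r³. Force on dipole 2 is F = p₂·dE/dr (gradient along axis).
dE/dr = −6kp₁/r⁴, so |F| = 6kp₁p₂/r⁴ (attractive for aligned moments).
F = 6(8.99×10⁹)(4.23×10⁻¹⁰)(2.00×10⁻¹¹)/(0.0885)⁴ = 7.439×10⁻⁶ N.

F ≈ 7.44×10⁻⁶ N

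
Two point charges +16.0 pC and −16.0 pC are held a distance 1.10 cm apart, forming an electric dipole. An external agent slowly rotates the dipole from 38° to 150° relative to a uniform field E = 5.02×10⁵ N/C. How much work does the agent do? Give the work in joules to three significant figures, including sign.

W ≈ 1.46×10⁻⁷ J

Dipole moment p = qd = (1.60×10⁻¹¹ C)(0.0110 m) = 1.76×10⁻¹³ C·m.
W_ext = ΔU = U(θ₂) − U(θ₁) = −pE cosθ₂ − (−pE cosθ₁) = pE(cosθ₁ − cosθ₂).
W = (1.76×10⁻¹³)(5.02×10⁵)·(cos38° − cos150°) = (8.835×10⁻⁸)·(+1.6540) = 1.461×10⁻⁷ J.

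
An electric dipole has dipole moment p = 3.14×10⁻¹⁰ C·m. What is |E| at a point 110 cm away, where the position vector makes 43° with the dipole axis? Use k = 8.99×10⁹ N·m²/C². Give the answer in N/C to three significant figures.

E ≈ 3.42 N/C

At angle θ the dipole field magnitude is E = (kp/r³)·√(1 + 3cos²θ).
kp/r³ = (8.99×10⁹)(3.14×10⁻¹⁰) / (1.10)³ = 2.121 N/C.
√(1 + 3cos²43°) = √(1 + 3·0.5349) = √2.6046 ≈ 1.6139.
E ≈ 2.121 × 1.614 = 3.423 N/C.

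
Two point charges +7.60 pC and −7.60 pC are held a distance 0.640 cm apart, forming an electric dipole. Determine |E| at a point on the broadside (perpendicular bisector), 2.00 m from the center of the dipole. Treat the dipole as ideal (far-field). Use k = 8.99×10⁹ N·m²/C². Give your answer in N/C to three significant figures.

E ≈ 5.47×10⁻⁵ N/C

Dipole moment p = qd = (7.60×10⁻¹² C)(0.00640 m) = 4.864×10⁻¹⁴ C·m.
In the equatorial plane E = kp/r³.
E = (8.99×10⁹)(4.864×10⁻¹⁴) / (2.00)³ = 5.466×10⁻⁵ N/C.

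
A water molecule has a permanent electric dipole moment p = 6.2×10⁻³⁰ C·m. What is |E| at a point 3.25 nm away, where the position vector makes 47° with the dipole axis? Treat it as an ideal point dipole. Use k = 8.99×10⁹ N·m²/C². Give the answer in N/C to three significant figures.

E ≈ 2.51×10⁶ N/C

At angle θ the dipole field magnitude is E = (kp/r³)·√(1 + 3cos²θ).
kp/r³ = (8.99×10⁹)(6.20×10⁻³⁰) / (3.25×10⁻⁹)³ = 1.624×10⁶ N/C.
√(1 + 3cos²47°) = √(1 + 3·0.4651) = √2.3954 ≈ 1.5477.
E ≈ 1.624×10⁶ × 1.548 = 2.513×10⁶ N/C.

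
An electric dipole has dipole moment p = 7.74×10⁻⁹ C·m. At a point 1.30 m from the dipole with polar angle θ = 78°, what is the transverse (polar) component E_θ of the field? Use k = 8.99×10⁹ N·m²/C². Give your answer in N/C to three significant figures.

E_θ ≈ 31.0 N/C

For a dipole, E_θ = (kp sinθ)/r³.
kp/r³ = (8.99×10⁹)(7.74×10⁻⁹)/(1.30)³ = 31.67 N/C.
E_θ = 31.67·sin78° = 30.98 N/C.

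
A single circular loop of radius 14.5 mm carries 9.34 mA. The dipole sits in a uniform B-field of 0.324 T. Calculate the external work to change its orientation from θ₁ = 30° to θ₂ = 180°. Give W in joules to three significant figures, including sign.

W ≈ 3.73×10⁻⁶ J

Magnetic moment m = IA = Iπa² = (0.00934)·π·(0.0145)² = 6.169×10⁻⁶ A·m².
W_ext = ΔU = −mB cosθ₂ + mB cosθ₁ = mB(cosθ₁ − cosθ₂).
W = (6.169×10⁻⁶)(0.324)·(cos30° − cos180°) = (1.999×10⁻⁶)·(+1.8660) = 3.730×10⁻⁶ J.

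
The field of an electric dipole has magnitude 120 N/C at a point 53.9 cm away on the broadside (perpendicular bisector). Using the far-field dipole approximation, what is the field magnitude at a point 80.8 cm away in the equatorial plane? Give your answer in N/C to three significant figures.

Dipole fields scale as 1/r³ in the far field; the geometry is the same at both points.
E₂ = E₁ · (r₁/r₂)³ = 120 · (53.9/80.8)³.
(r₁/r₂)³ = (0.6671)³ = 0.2968.
E₂ ≈ 35.62 N/C.

E ≈ 35.6 N/C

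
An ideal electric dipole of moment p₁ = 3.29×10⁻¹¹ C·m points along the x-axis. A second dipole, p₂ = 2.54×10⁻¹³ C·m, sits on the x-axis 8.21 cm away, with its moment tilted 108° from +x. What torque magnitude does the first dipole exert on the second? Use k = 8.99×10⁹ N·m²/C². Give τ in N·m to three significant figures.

τ ≈ 2.58×10⁻¹⁰ N·m

The second dipole sits on the axis of the first, so the field there is axial: E₁ = 2kp₁/r³ along +x.
E₁ = 2(8.99×10⁹)(3.29×10⁻¹¹)/(0.0821)³ = 1069 N/C.
Torque on the second dipole: τ = p₂ E₁ sinθ.
τ = (2.54×10⁻¹³)(1069)·sin108° = 2.582×10⁻¹⁰ N·m.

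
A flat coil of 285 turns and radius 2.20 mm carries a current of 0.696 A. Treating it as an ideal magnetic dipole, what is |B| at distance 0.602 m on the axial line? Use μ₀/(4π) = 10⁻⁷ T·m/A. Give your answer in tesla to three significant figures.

B ≈ 2.76×10⁻⁹ T

m = NIA = NIπa² = 285·(0.696)·π·(0.00220)² = 0.003016 A·m².
On axis B = (μ₀/4π)·2m/r³.
B = 2·(10⁻⁷)·(0.003016) / (0.602)³ = 2.765×10⁻⁹ T.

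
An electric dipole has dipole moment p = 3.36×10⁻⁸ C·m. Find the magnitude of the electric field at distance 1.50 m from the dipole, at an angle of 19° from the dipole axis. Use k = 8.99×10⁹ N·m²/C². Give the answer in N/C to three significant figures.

E ≈ 172 N/C

At angle θ the dipole field magnitude is E = (kp/r³)·√(1 + 3cos²θ).
kp/r³ = (8.99×10⁹)(3.36×10⁻⁸) / (1.50)³ = 89.50 N/C.
√(1 + 3cos²19°) = √(1 + 3·0.8940) = √3.6820 ≈ 1.9189.
E ≈ 89.50 × 1.919 = 171.7 N/C.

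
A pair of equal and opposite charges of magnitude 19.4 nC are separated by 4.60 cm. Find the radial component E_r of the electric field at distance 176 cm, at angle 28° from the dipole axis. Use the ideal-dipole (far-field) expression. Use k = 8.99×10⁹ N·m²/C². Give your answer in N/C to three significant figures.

E_r ≈ 2.60 N/C

Dipole moment p = qd = (1.94×10⁻⁸ C)(0.0460 m) = 8.924×10⁻¹⁰ C·m.
For a dipole, E_r = (2kp cosθ)/r³.
kp/r³ = (8.99×10⁹)(8.924×10⁻¹⁰)/(1.76)³ = 1.472 N/C.
E_r = 2·1.472·cos28° = 2.599 N/C.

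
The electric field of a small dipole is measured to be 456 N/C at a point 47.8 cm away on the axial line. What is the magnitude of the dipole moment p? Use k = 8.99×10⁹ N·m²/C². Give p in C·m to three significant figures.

p ≈ 2.77×10⁻⁹ C·m

On axis E = 2kp/r³, so p = Er³/(2k).
p = (456)·(0.478)³ / (2·8.99×10⁹) = 2.770×10⁻⁹ C·m.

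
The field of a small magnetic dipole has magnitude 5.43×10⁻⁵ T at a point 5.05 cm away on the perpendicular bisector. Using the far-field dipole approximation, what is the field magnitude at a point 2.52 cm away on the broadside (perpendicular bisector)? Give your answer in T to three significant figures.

Dipole fields scale as 1/r³ in the far field; the geometry is the same at both points.
B₂ = B₁ · (r₁/r₂)³ = 5.43×10⁻⁵ · (5.05/2.52)³.
(r₁/r₂)³ = (2.004)³ = 8.048.
B₂ ≈ 4.370×10⁻⁴ T.

B ≈ 4.37×10⁻⁴ T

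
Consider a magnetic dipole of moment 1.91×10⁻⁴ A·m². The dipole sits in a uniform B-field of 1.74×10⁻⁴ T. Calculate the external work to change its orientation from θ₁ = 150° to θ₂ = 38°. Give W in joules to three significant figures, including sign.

W ≈ -5.50×10⁻⁸ J

W_ext = ΔU = −mB cosθ₂ + mB cosθ₁ = mB(cosθ₁ − cosθ₂).
W = (1.91×10⁻⁴)(1.74×10⁻⁴)·(cos150° − cos38°) = (3.323×10⁻⁸)·(-1.6540) = -5.497×10⁻⁸ J.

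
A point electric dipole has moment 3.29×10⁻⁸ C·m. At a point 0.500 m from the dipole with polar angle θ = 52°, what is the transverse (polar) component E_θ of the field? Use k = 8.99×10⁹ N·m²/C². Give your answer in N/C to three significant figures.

E_θ ≈ 1860 N/C

For a dipole, E_θ = (kp sinθ)/r³.
kp/r³ = (8.99×10⁹)(3.29×10⁻⁸)/(0.500)³ = 2366 N/C.
E_θ = 2366·sin52° = 1865 N/C.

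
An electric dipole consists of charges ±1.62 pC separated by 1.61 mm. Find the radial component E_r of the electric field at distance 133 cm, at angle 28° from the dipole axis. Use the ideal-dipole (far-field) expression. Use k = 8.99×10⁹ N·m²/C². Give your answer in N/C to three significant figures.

Dipole moment p = qd = (1.62×10⁻¹² C)(0.00161 m) = 2.608×10⁻¹⁵ C·m.
For a dipole, E_r = (2kp cosθ)/r³.
kp/r³ = (8.99×10⁹)(2.608×10⁻¹⁵)/(1.33)³ = 9.966×10⁻⁶ N/C.
E_r = 2·9.966×10⁻⁶·cos28° = 1.760×10⁻⁵ N/C.

E_r ≈ 1.76×10⁻⁵ N/C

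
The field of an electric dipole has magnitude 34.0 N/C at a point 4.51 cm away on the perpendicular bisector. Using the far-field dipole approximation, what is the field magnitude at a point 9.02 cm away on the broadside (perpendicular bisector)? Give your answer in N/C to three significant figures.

E ≈ 4.25 N/C

Dipole fields scale as 1/r³ in the far field; the geometry is the same at both points.
E₂ = E₁ · (r₁/r₂)³ = 34.0 · (4.51/9.02)³.
(r₁/r₂)³ = (0.5)³ = 0.125.
E₂ ≈ 4.250 N/C.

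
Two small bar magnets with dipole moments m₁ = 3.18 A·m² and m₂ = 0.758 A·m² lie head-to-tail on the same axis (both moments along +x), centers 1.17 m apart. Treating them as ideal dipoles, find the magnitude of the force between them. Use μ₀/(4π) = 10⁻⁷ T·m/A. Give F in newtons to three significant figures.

F ≈ 7.72×10⁻⁷ N

On-axis B of dipole 1: B = (μ₀/4π)·2m₁/r³. Force on dipole 2: F = m₂·dB/dr.
dB/dr = −(μ₀/4π)·6m₁/r⁴, so |F| = (μ₀/4π)·6m₁m₂/r⁴.
F = 6(10⁻⁷)(3.18)(0.758)/(1.17)⁴ = 7.718×10⁻⁷ N.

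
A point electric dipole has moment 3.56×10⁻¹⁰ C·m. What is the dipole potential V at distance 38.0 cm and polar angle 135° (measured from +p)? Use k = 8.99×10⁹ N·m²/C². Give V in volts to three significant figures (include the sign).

The dipole potential is V = kp cosθ / r².
V = (8.99×10⁹)(3.56×10⁻¹⁰)·cos135° / (0.380)² = -15.67 V.

V ≈ -15.7 V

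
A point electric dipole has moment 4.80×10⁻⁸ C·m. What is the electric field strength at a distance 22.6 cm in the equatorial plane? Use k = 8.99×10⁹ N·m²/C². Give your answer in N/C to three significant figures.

On the perpendicular bisector E = kp/r³ (half the axial value at the same distance).
E = (8.99×10⁹)(4.80×10⁻⁸) / (0.226)³ = 3.738×10⁴ N/C.

E ≈ 3.74×10⁴ N/C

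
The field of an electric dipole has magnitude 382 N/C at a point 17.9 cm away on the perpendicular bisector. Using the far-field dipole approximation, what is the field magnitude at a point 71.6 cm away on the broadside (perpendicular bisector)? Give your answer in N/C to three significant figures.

E ≈ 5.97 N/C

Dipole fields scale as 1/r³ in the far field; the geometry is the same at both points.
E₂ = E₁ · (r₁/r₂)³ = 382 · (17.9/71.6)³.
(r₁/r₂)³ = (0.25)³ = 0.01562.
E₂ ≈ 5.969 N/C.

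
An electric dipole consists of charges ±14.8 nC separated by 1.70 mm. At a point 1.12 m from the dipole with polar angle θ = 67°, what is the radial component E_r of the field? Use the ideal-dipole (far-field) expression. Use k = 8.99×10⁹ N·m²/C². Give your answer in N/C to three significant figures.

E_r ≈ 0.126 N/C

Dipole moment p = qd = (1.48×10⁻⁸ C)(0.00170 m) = 2.516×10⁻¹¹ C·m.
For a dipole, E_r = (2kp cosθ)/r³.
kp/r³ = (8.99×10⁹)(2.516×10⁻¹¹)/(1.12)³ = 0.1610 N/C.
E_r = 2·0.1610·cos67° = 0.1258 N/C.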